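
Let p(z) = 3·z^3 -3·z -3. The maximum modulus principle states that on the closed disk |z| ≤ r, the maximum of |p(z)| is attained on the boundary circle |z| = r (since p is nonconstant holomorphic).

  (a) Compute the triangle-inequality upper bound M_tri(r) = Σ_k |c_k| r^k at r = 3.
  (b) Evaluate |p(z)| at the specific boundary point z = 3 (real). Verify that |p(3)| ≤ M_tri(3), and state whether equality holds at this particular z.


Coefficients: c_0 = -3, c_1 = -3, c_2 = 0, c_3 = 3. Radius r = 3.
Part (a). Triangle bound: M_tri(r) = Σ_k |c_k| r^k
  = |-3|·3^0 + |-3|·3^1 + |0|·3^2 + |3|·3^3
  = 3 + 9 + 0 + 81 = 93.
This bounds M(r) := max_{|z|=r} |p(z)| from above; equality holds iff all terms c_k z^k can be made to align in phase at a single z on |z|=r.
Part (b). At z = 3 (real, on the circle |z| = r):
  p(3) = (-3)·3^0 + (-3)·3^1 + (0)·3^2 + (3)·3^3 = 69.
  |p(3)| = 69.
Check: |p(3)| = 69 ≤ 93 = M_tri(3). ✓ Equality does not hold at z = 3 (the coefficients have mixed signs, so the terms do not all align in phase there).

M_tri(3) = 93; |p(3)| = 69; equality at z=3: no.


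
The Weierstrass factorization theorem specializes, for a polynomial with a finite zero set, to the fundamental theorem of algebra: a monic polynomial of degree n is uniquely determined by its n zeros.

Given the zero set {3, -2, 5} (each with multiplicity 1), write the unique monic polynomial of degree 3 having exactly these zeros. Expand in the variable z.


The polynomial is p(z) = ∏_{α ∈ S} (z − α), where S = {3, -2, 5}.
Expanding the product yields: p(z) = z^3 -6·z^2 -z + 30.
The resulting polynomial has degree 3 and real coefficients as required.

p(z) = z^3 -6·z^2 -z + 30.


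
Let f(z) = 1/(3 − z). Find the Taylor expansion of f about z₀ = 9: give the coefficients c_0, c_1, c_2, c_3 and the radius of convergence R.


Let w = z − z₀, so z = z₀ + w.
Then 3 − z = 3 − (z₀ + w) = (3 − z₀) − w = -6 − w.
f(z) = 1/(-6 − w) = (1/(-6)) · 1/(1 − w/(-6)) = Σ_{n≥0} w^n / (-6)^(n+1).
So c_n = 1/(-6)^(n+1):
  c_0 = 1/(-6)^1 = -1/6.
  c_1 = 1/(-6)^2 = 1/36.
  c_2 = 1/(-6)^3 = -1/216.
  c_3 = 1/(-6)^4 = 1/1296.
The series is valid for |w/d| < 1, i.e. |z − z₀| < |d|.
Radius of convergence: R = |3 − z₀| = |-6| = 6 (distance from z₀ to the singularity z = 3).

c_0 = -1/6, c_1 = 1/36, c_2 = -1/216, c_3 = 1/1296; R = 6.


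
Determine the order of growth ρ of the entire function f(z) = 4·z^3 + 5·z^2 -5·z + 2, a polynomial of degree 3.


|f(z)| ≤ Σ|c_k|·r^k = O(r^3) as r → ∞. Polynomial growth is O(e^{r^ε}) for every ε > 0 (since r^3/e^{r^ε} → 0), so ρ ≤ ε for all ε > 0, i.e. ρ = 0. Every nonconstant polynomial has order 0.
Therefore ρ = 0.

Order ρ = 0.


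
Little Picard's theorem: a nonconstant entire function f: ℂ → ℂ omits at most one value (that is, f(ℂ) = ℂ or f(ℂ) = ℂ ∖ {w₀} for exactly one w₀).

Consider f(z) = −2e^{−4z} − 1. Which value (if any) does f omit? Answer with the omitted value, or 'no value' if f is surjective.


Little Picard bounds the complement of f(ℂ) to at most one point.
e^{−4z} is never zero on ℂ, so -2·e^{−4z} takes every value in ℂ ∖ {0}. Adding -1 shifts the range to ℂ ∖ {-1}. Thus f omits exactly the value -1.

Omitted value: -1.


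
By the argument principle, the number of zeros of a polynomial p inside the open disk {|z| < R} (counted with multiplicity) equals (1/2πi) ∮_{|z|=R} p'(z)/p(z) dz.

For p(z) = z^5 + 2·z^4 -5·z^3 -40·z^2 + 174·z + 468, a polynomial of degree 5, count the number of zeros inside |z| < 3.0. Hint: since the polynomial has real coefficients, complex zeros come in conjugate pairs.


The zeros of p are: -2, (-3 + 3i), (-3 - 3i), (3 + 2i), (3 - 2i).
Their magnitudes are: 2, 4.243, 4.243, 3.606, 3.606.
Zeros with |z| < R = 3.0: -2.
Count = 1.
By the argument principle, (1/2πi) ∮_{|z|=R} p'(z)/p(z) dz equals exactly this count.

Number of zeros inside |z| < 3.0: 1.


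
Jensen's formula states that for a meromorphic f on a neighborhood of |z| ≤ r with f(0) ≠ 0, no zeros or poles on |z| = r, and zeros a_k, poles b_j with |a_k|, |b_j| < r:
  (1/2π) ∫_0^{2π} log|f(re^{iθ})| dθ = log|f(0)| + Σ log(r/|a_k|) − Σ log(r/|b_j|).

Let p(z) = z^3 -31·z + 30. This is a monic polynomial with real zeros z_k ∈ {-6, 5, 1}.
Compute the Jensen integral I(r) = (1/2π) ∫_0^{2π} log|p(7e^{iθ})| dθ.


Zeros: -6, 1, 5; r = 7.
Inside |z| < r: -6, 1, 5. Outside (|z| ≥ r): ∅.
p(0) = 30, so log|p(0)| = log(30) = 3.4012.
Apply Jensen: I(r) = log|p(0)| + Σ_k log(r/|z_k|), summed over zeros inside |z| < r.
  log(r/|z_k|) for z_k = -6: log(7/6) = 0.1542
  log(r/|z_k|) for z_k = 5: log(7/5) = 0.3365
  log(r/|z_k|) for z_k = 1: log(7/1) = 1.9459
Sum over inside zeros: 2.4365.
I(r) = log|p(0)| + (inside sum) = 3.4012 + 2.4365 = 5.8377.
Closed form (all zeros inside, monic): I(r) = n·log(r) = 3·log(7) = 5.8377. ✓

I(r) ≈ 5.8377.


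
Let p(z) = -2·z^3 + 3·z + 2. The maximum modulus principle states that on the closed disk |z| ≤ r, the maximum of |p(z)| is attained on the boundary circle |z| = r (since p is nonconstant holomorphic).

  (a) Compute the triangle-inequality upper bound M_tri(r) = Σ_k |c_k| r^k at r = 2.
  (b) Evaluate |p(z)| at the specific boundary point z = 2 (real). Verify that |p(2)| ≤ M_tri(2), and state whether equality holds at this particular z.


Coefficients: c_0 = 2, c_1 = 3, c_2 = 0, c_3 = -2. Radius r = 2.
Part (a). Triangle bound: M_tri(r) = Σ_k |c_k| r^k
  = |2|·2^0 + |3|·2^1 + |0|·2^2 + |-2|·2^3
  = 2 + 6 + 0 + 16 = 24.
This bounds M(r) := max_{|z|=r} |p(z)| from above; equality holds iff all terms c_k z^k can be made to align in phase at a single z on |z|=r.
Part (b). At z = 2 (real, on the circle |z| = r):
  p(2) = (2)·2^0 + (3)·2^1 + (0)·2^2 + (-2)·2^3 = -8.
  |p(2)| = 8.
Check: |p(2)| = 8 ≤ 24 = M_tri(2). ✓ Equality does not hold at z = 2 (the coefficients have mixed signs, so the terms do not all align in phase there).

M_tri(2) = 24; |p(2)| = 8; equality at z=2: no.


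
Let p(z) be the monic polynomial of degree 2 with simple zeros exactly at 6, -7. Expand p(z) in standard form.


The polynomial is p(z) = ∏_{α ∈ S} (z − α), where S = {6, -7}.
Expanding the product yields: p(z) = z^2 + z -42.
The resulting polynomial has degree 2 and real coefficients as required.

p(z) = z^2 + z -42.


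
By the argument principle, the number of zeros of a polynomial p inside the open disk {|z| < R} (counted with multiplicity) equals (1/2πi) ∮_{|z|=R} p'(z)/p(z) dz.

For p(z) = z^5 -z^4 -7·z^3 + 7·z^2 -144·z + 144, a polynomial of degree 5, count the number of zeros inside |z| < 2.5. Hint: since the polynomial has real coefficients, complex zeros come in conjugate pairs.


The zeros of p are: -4, 4, (0 + 3i), (0 - 3i), 1.
Their magnitudes are: 4, 4, 3, 3, 1.
Zeros with |z| < R = 2.5: 1.
Count = 1.
By the argument principle, (1/2πi) ∮_{|z|=R} p'(z)/p(z) dz equals exactly this count.

Number of zeros inside |z| < 2.5: 1.


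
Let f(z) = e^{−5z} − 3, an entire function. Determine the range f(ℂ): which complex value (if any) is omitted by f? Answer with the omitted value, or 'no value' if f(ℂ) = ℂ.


Little Picard bounds the complement of f(ℂ) to at most one point.
e^{−5z} is never zero on ℂ, so 1·e^{−5z} takes every value in ℂ ∖ {0}. Adding -3 shifts the range to ℂ ∖ {-3}. Thus f omits exactly the value -3.

Omitted value: -3.


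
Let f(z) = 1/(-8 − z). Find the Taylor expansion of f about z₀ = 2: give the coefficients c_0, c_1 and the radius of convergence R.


Let w = z − z₀, so z = z₀ + w.
Then -8 − z = -8 − (z₀ + w) = (-8 − z₀) − w = -10 − w.
f(z) = 1/(-10 − w) = (1/(-10)) · 1/(1 − w/(-10)) = Σ_{n≥0} w^n / (-10)^(n+1).
So c_n = 1/(-10)^(n+1):
  c_0 = 1/(-10)^1 = -1/10.
  c_1 = 1/(-10)^2 = 1/100.
The series is valid for |w/d| < 1, i.e. |z − z₀| < |d|.
Radius of convergence: R = |-8 − z₀| = |-10| = 10 (distance from z₀ to the singularity z = -8).

c_0 = -1/10, c_1 = 1/100; R = 10.


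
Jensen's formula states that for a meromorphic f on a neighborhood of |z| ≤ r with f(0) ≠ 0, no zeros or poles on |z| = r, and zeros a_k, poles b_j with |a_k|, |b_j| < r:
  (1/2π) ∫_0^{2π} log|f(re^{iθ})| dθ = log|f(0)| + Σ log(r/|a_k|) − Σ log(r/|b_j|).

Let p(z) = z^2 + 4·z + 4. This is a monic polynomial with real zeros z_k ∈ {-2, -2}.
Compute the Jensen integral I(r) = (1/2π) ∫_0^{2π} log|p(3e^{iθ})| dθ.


Zeros: -2, -2; r = 3.
Inside |z| < r: -2, -2. Outside (|z| ≥ r): ∅.
p(0) = 4, so log|p(0)| = log(4) = 1.3863.
Apply Jensen: I(r) = log|p(0)| + Σ_k log(r/|z_k|), summed over zeros inside |z| < r.
  log(r/|z_k|) for z_k = -2: log(3/2) = 0.4055
  log(r/|z_k|) for z_k = -2: log(3/2) = 0.4055
Sum over inside zeros: 0.8109.
I(r) = log|p(0)| + (inside sum) = 1.3863 + 0.8109 = 2.1972.
Closed form (all zeros inside, monic): I(r) = n·log(r) = 2·log(3) = 2.1972. ✓

I(r) ≈ 2.1972.


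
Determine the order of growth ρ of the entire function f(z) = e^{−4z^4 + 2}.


|e^{−4z^4 + 2}| = e^{Re(-4·z^4) + 2} ≤ e^{4|z|^4 + 2} = e^{4r^4 + 2} on |z| = r, so ρ ≤ 4. Choosing z on |z|=r so that -4·z^4 is real positive (always possible by picking arg z appropriately) gives |f(z)| = e^{4r^4 + 2}, matching the bound. The additive constant 2 does not affect log log M(r) ~ 4·log r. Hence ρ = 4.
Therefore ρ = 4.

Order ρ = 4.


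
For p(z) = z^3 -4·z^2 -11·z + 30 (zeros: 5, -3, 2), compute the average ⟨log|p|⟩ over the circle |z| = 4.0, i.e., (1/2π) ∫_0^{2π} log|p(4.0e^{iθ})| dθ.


Zeros: -3, 2, 5; r = 4.0.
Inside |z| < r: -3, 2. Outside (|z| ≥ r): 5.
p(0) = 30, so log|p(0)| = log(30) = 3.4012.
Apply Jensen: I(r) = log|p(0)| + Σ_k log(r/|z_k|), summed over zeros inside |z| < r.
  log(r/|z_k|) for z_k = -3: log(4.0/3) = 0.2877
  log(r/|z_k|) for z_k = 2: log(4.0/2) = 0.6931
  Outside zeros (5) contribute nothing to the Jensen sum.
Sum over inside zeros: 0.9808.
I(r) = log|p(0)| + (inside sum) = 3.4012 + 0.9808 = 4.3820.
Note: since some zeros are outside |z| ≤ r, the simplified n·log(r) form does NOT apply — only the inside zeros contribute.

I(r) ≈ 4.3820.


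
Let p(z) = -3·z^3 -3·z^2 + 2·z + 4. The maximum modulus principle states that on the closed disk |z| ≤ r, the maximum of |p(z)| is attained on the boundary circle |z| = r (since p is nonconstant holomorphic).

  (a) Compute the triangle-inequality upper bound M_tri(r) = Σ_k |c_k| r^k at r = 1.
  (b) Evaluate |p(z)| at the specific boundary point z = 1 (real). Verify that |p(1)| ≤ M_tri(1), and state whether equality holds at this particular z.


Coefficients: c_0 = 4, c_1 = 2, c_2 = -3, c_3 = -3. Radius r = 1.
Part (a). Triangle bound: M_tri(r) = Σ_k |c_k| r^k
  = |4|·1^0 + |2|·1^1 + |-3|·1^2 + |-3|·1^3
  = 4 + 2 + 3 + 3 = 12.
This bounds M(r) := max_{|z|=r} |p(z)| from above; equality holds iff all terms c_k z^k can be made to align in phase at a single z on |z|=r.
Part (b). At z = 1 (real, on the circle |z| = r):
  p(1) = (4)·1^0 + (2)·1^1 + (-3)·1^2 + (-3)·1^3 = 0.
  |p(1)| = 0.
Check: |p(1)| = 0 ≤ 12 = M_tri(1). ✓ Equality does not hold at z = 1 (the coefficients have mixed signs, so the terms do not all align in phase there).

M_tri(1) = 12; |p(1)| = 0; equality at z=1: no.


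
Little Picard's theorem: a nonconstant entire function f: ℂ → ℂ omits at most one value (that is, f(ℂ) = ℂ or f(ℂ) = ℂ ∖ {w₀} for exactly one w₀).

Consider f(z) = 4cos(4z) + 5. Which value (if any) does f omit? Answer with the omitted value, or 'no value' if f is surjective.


Little Picard bounds the complement of f(ℂ) to at most one point.
cos is entire and surjective onto ℂ: for every w ∈ ℂ, cos(ζ) = w has a solution ζ ∈ ℂ (e.g., via the complex inverse arccos). With ζ = 4z this gives z = ζ/(4). Then 4·cos(4z) takes every value in 4·ℂ = ℂ, and adding 5 is a bijection of ℂ. So f is surjective and omits no value. (Note: only on the real line is cos bounded by [−1, 1].)

Omitted value: no value.


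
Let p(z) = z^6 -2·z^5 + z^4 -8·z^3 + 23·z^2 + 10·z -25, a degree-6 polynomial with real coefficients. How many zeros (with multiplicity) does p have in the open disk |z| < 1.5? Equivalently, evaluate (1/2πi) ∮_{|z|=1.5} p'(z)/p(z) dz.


The zeros of p are: -1, (-1 + 2i), (-1 - 2i), (2 + 1i), (2 - 1i), 1.
Their magnitudes are: 1, 2.236, 2.236, 2.236, 2.236, 1.
Zeros with |z| < R = 1.5: -1, 1.
Count = 2.
By the argument principle, (1/2πi) ∮_{|z|=R} p'(z)/p(z) dz equals exactly this count.

Number of zeros inside |z| < 1.5: 2.


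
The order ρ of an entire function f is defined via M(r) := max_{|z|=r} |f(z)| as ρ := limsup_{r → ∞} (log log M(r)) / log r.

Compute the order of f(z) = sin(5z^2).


Write sin(w) = (e^{iw} ± e^{−iw})/(2 or 2i), so |sin(w)| ≤ e^{|w|}. With w = 5z^2, |w| ≤ 5r^2 + 0 on |z|=r, giving M(r) ≤ e^{5r^2 + 0} and ρ ≤ 2. For the lower bound, choose z on |z|=r with 5z^2 purely imaginary of modulus 5r^2; then |sin(5z^2)| grows like e^{5r^2}/2, so ρ ≥ 2. Hence ρ = 2.
Therefore ρ = 2.

Order ρ = 2.


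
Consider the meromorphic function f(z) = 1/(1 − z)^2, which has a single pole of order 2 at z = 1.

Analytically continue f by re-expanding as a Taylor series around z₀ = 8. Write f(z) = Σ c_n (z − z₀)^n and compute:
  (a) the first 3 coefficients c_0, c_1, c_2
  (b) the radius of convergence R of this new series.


Let w = z − z₀, so z = z₀ + w.
Then 1 − z = 1 − (z₀ + w) = (1 − z₀) − w = -7 − w.
f(z) = 1/(-7 − w)^2 = (1/(-7)^2) · (1 − w/(-7))^{−2}.
By the binomial series (1−u)^{−2} = Σ_{n≥0} C(n+1, 1) u^n for |u|<1, with u = w/(-7):
  c_n = C(n+1, 1) / (-7)^(n+2).
  c_0 = 1/(-7)^2 = 1/49.
  c_1 = 2/(-7)^3 = -2/343.
  c_2 = 3/(-7)^4 = 3/2401.
The series is valid for |w/d| < 1, i.e. |z − z₀| < |d|.
Radius of convergence: R = |1 − z₀| = |-7| = 7 (distance from z₀ to the singularity z = 1).

c_0 = 1/49, c_1 = -2/343, c_2 = 3/2401; R = 7.


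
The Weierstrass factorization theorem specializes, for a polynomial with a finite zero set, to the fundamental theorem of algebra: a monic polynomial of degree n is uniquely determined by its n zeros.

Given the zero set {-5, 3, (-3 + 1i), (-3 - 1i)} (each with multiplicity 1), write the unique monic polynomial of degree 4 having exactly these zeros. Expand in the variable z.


The polynomial is p(z) = ∏_{α ∈ S} (z − α), where S = {-5, 3, (-3 + 1i), (-3 - 1i)}.
Expanding the product yields: p(z) = z^4 + 8·z^3 + 7·z^2 -70·z -150.
Note conjugate pairs combine to real quadratics: (z − (-3+1i))(z − (-3−1i)) = z² + 6z + 10.
The resulting polynomial has degree 4 and real coefficients as required.

p(z) = z^4 + 8·z^3 + 7·z^2 -70·z -150.


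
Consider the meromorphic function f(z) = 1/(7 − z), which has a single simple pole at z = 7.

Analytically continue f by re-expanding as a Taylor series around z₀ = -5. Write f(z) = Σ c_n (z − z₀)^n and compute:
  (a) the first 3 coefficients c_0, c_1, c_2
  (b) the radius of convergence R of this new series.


Let w = z − z₀, so z = z₀ + w.
Then 7 − z = 7 − (z₀ + w) = (7 − z₀) − w = 12 − w.
f(z) = 1/(12 − w) = (1/(12)) · 1/(1 − w/(12)) = Σ_{n≥0} w^n / (12)^(n+1).
So c_n = 1/(12)^(n+1):
  c_0 = 1/(12)^1 = 1/12.
  c_1 = 1/(12)^2 = 1/144.
  c_2 = 1/(12)^3 = 1/1728.
The series is valid for |w/d| < 1, i.e. |z − z₀| < |d|.
Radius of convergence: R = |7 − z₀| = |12| = 12 (distance from z₀ to the singularity z = 7).

c_0 = 1/12, c_1 = 1/144, c_2 = 1/1728; R = 12.


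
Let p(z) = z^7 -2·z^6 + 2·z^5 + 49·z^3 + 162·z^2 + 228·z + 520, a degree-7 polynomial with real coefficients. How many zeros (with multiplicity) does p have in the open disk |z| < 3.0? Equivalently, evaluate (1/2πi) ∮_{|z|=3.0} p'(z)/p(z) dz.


The zeros of p are: (3 + 2i), (3 - 2i), -2, (0 + 2i), (0 - 2i), (-1 + 2i), (-1 - 2i).
Their magnitudes are: 3.606, 3.606, 2, 2, 2, 2.236, 2.236.
Zeros with |z| < R = 3.0: -2, (0 + 2i), (0 - 2i), (-1 + 2i), (-1 - 2i).
Count = 5.
By the argument principle, (1/2πi) ∮_{|z|=R} p'(z)/p(z) dz equals exactly this count.

Number of zeros inside |z| < 3.0: 5.


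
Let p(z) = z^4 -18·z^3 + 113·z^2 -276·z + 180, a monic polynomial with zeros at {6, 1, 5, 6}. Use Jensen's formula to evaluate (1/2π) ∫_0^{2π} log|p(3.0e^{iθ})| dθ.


Zeros: 1, 5, 6, 6; r = 3.0.
Inside |z| < r: 1. Outside (|z| ≥ r): 5, 6, 6.
p(0) = 180, so log|p(0)| = log(180) = 5.1930.
Apply Jensen: I(r) = log|p(0)| + Σ_k log(r/|z_k|), summed over zeros inside |z| < r.
  log(r/|z_k|) for z_k = 1: log(3.0/1) = 1.0986
  Outside zeros (5, 6, 6) contribute nothing to the Jensen sum.
Sum over inside zeros: 1.0986.
I(r) = log|p(0)| + (inside sum) = 5.1930 + 1.0986 = 6.2916.
Note: since some zeros are outside |z| ≤ r, the simplified n·log(r) form does NOT apply — only the inside zeros contribute.

I(r) ≈ 6.2916.


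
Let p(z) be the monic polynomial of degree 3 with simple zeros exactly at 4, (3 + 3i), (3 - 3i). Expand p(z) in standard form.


The polynomial is p(z) = ∏_{α ∈ S} (z − α), where S = {4, (3 + 3i), (3 - 3i)}.
Expanding the product yields: p(z) = z^3 -10·z^2 + 42·z -72.
Note conjugate pairs combine to real quadratics: (z − (3+3i))(z − (3−3i)) = z² − 6z + 18.
The resulting polynomial has degree 3 and real coefficients as required.

p(z) = z^3 -10·z^2 + 42·z -72.


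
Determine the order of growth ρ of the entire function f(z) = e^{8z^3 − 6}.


|e^{8z^3 − 6}| = e^{Re(8·z^3) + -6} ≤ e^{8|z|^3 + -6} = e^{8r^3 + -6} on |z| = r, so ρ ≤ 3. Choosing z on |z|=r so that 8·z^3 is real positive (always possible by picking arg z appropriately) gives |f(z)| = e^{8r^3 + -6}, matching the bound. The additive constant -6 does not affect log log M(r) ~ 3·log r. Hence ρ = 3.
Therefore ρ = 3.

Order ρ = 3.


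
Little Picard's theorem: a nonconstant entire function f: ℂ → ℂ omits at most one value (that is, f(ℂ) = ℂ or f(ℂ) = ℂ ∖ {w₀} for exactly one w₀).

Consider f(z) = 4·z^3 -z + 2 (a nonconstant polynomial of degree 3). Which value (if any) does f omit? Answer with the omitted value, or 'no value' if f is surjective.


Little Picard bounds the complement of f(ℂ) to at most one point.
For every w ∈ ℂ, the equation p(z) − w = 0 is a nonconstant polynomial in z and hence has at least one root by the fundamental theorem of algebra. So p is surjective onto ℂ, omitting no value.

Omitted value: no value.


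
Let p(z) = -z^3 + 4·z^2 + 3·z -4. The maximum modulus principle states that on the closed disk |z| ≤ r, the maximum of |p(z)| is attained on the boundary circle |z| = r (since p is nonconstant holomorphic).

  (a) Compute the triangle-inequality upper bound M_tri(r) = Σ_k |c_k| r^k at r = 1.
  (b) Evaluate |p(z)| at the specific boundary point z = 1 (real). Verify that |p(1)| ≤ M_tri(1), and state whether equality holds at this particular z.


Coefficients: c_0 = -4, c_1 = 3, c_2 = 4, c_3 = -1. Radius r = 1.
Part (a). Triangle bound: M_tri(r) = Σ_k |c_k| r^k
  = |-4|·1^0 + |3|·1^1 + |4|·1^2 + |-1|·1^3
  = 4 + 3 + 4 + 1 = 12.
This bounds M(r) := max_{|z|=r} |p(z)| from above; equality holds iff all terms c_k z^k can be made to align in phase at a single z on |z|=r.
Part (b). At z = 1 (real, on the circle |z| = r):
  p(1) = (-4)·1^0 + (3)·1^1 + (4)·1^2 + (-1)·1^3 = 2.
  |p(1)| = 2.
Check: |p(1)| = 2 ≤ 12 = M_tri(1). ✓ Equality does not hold at z = 1 (the coefficients have mixed signs, so the terms do not all align in phase there).

M_tri(1) = 12; |p(1)| = 2; equality at z=1: no.


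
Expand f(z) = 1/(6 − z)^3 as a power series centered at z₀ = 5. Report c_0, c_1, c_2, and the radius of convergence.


Let w = z − z₀, so z = z₀ + w.
Then 6 − z = 6 − (z₀ + w) = (6 − z₀) − w = 1 − w.
f(z) = 1/(1 − w)^3 = (1/(1)^3) · (1 − w/(1))^{−3}.
By the binomial series (1−u)^{−3} = Σ_{n≥0} C(n+2, 2) u^n for |u|<1, with u = w/(1):
  c_n = C(n+2, 2) / (1)^(n+3).
  c_0 = 1/(1)^3 = 1.
  c_1 = 3/(1)^4 = 3.
  c_2 = 6/(1)^5 = 6.
The series is valid for |w/d| < 1, i.e. |z − z₀| < |d|.
Radius of convergence: R = |6 − z₀| = |1| = 1 (distance from z₀ to the singularity z = 6).

c_0 = 1, c_1 = 3, c_2 = 6; R = 1.


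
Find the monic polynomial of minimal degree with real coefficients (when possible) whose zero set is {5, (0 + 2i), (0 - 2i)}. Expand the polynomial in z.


The polynomial is p(z) = ∏_{α ∈ S} (z − α), where S = {5, (0 + 2i), (0 - 2i)}.
Expanding the product yields: p(z) = z^3 -5·z^2 + 4·z -20.
Note conjugate pairs combine to real quadratics: (z − (0+2i))(z − (0−2i)) = z² + 4.
The resulting polynomial has degree 3 and real coefficients as required.

p(z) = z^3 -5·z^2 + 4·z -20.


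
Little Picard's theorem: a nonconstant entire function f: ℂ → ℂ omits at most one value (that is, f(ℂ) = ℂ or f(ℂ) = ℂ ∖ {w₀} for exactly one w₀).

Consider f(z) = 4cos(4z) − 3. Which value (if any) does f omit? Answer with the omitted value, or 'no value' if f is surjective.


Little Picard bounds the complement of f(ℂ) to at most one point.
cos is entire and surjective onto ℂ: for every w ∈ ℂ, cos(ζ) = w has a solution ζ ∈ ℂ (e.g., via the complex inverse arccos). With ζ = 4z this gives z = ζ/(4). Then 4·cos(4z) takes every value in 4·ℂ = ℂ, and adding -3 is a bijection of ℂ. So f is surjective and omits no value. (Note: only on the real line is cos bounded by [−1, 1].)

Omitted value: no value.


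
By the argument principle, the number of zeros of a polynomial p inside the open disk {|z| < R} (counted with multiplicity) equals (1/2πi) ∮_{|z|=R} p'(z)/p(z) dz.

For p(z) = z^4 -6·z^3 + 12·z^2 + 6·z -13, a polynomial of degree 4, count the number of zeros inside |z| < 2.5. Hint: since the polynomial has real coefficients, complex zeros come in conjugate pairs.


The zeros of p are: -1, 1, (3 + 2i), (3 - 2i).
Their magnitudes are: 1, 1, 3.606, 3.606.
Zeros with |z| < R = 2.5: -1, 1.
Count = 2.
By the argument principle, (1/2πi) ∮_{|z|=R} p'(z)/p(z) dz equals exactly this count.

Number of zeros inside |z| < 2.5: 2.


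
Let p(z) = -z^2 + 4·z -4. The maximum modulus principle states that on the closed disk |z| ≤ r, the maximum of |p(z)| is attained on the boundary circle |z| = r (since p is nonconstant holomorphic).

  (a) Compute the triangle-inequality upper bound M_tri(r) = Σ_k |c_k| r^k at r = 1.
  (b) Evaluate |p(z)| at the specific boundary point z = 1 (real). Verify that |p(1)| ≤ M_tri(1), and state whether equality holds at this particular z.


Coefficients: c_0 = -4, c_1 = 4, c_2 = -1. Radius r = 1.
Part (a). Triangle bound: M_tri(r) = Σ_k |c_k| r^k
  = |-4|·1^0 + |4|·1^1 + |-1|·1^2
  = 4 + 4 + 1 = 9.
This bounds M(r) := max_{|z|=r} |p(z)| from above; equality holds iff all terms c_k z^k can be made to align in phase at a single z on |z|=r.
Part (b). At z = 1 (real, on the circle |z| = r):
  p(1) = (-4)·1^0 + (4)·1^1 + (-1)·1^2 = -1.
  |p(1)| = 1.
Check: |p(1)| = 1 ≤ 9 = M_tri(1). ✓ Equality does not hold at z = 1 (the coefficients have mixed signs, so the terms do not all align in phase there).

M_tri(1) = 9; |p(1)| = 1; equality at z=1: no.


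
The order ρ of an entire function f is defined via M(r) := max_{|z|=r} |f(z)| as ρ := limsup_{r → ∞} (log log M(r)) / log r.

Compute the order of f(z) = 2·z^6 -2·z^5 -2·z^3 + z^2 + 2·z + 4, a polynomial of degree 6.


|f(z)| ≤ Σ|c_k|·r^k = O(r^6) as r → ∞. Polynomial growth is O(e^{r^ε}) for every ε > 0 (since r^6/e^{r^ε} → 0), so ρ ≤ ε for all ε > 0, i.e. ρ = 0. Every nonconstant polynomial has order 0.
Therefore ρ = 0.

Order ρ = 0.


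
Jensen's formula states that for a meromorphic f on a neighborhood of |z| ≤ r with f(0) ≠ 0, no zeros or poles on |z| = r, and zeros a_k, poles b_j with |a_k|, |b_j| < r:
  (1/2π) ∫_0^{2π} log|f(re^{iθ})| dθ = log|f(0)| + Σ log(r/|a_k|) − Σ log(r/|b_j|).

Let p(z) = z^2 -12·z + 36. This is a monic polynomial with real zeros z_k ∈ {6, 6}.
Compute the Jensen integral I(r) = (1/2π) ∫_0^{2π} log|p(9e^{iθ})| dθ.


Zeros: 6, 6; r = 9.
Inside |z| < r: 6, 6. Outside (|z| ≥ r): ∅.
p(0) = 36, so log|p(0)| = log(36) = 3.5835.
Apply Jensen: I(r) = log|p(0)| + Σ_k log(r/|z_k|), summed over zeros inside |z| < r.
  log(r/|z_k|) for z_k = 6: log(9/6) = 0.4055
  log(r/|z_k|) for z_k = 6: log(9/6) = 0.4055
Sum over inside zeros: 0.8109.
I(r) = log|p(0)| + (inside sum) = 3.5835 + 0.8109 = 4.3944.
Closed form (all zeros inside, monic): I(r) = n·log(r) = 2·log(9) = 4.3944. ✓

I(r) ≈ 4.3944.


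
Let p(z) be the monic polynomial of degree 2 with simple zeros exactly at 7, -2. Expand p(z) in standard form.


The polynomial is p(z) = ∏_{α ∈ S} (z − α), where S = {7, -2}.
Expanding the product yields: p(z) = z^2 -5·z -14.
The resulting polynomial has degree 2 and real coefficients as required.

p(z) = z^2 -5·z -14.


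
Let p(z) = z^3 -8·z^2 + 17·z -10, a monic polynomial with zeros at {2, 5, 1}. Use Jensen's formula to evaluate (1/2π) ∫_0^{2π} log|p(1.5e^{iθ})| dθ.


Zeros: 1, 2, 5; r = 1.5.
Inside |z| < r: 1. Outside (|z| ≥ r): 2, 5.
p(0) = -10, so log|p(0)| = log(10) = 2.3026.
Apply Jensen: I(r) = log|p(0)| + Σ_k log(r/|z_k|), summed over zeros inside |z| < r.
  log(r/|z_k|) for z_k = 1: log(1.5/1) = 0.4055
  Outside zeros (2, 5) contribute nothing to the Jensen sum.
Sum over inside zeros: 0.4055.
I(r) = log|p(0)| + (inside sum) = 2.3026 + 0.4055 = 2.7081.
Note: since some zeros are outside |z| ≤ r, the simplified n·log(r) form does NOT apply — only the inside zeros contribute.

I(r) ≈ 2.7081.


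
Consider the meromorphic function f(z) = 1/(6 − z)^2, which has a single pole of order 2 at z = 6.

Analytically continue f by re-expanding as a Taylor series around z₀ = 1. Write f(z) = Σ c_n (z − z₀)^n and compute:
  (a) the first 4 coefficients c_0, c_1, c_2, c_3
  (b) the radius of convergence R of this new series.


Let w = z − z₀, so z = z₀ + w.
Then 6 − z = 6 − (z₀ + w) = (6 − z₀) − w = 5 − w.
f(z) = 1/(5 − w)^2 = (1/(5)^2) · (1 − w/(5))^{−2}.
By the binomial series (1−u)^{−2} = Σ_{n≥0} C(n+1, 1) u^n for |u|<1, with u = w/(5):
  c_n = C(n+1, 1) / (5)^(n+2).
  c_0 = 1/(5)^2 = 1/25.
  c_1 = 2/(5)^3 = 2/125.
  c_2 = 3/(5)^4 = 3/625.
  c_3 = 4/(5)^5 = 4/3125.
The series is valid for |w/d| < 1, i.e. |z − z₀| < |d|.
Radius of convergence: R = |6 − z₀| = |5| = 5 (distance from z₀ to the singularity z = 6).

c_0 = 1/25, c_1 = 2/125, c_2 = 3/625, c_3 = 4/3125; R = 5.


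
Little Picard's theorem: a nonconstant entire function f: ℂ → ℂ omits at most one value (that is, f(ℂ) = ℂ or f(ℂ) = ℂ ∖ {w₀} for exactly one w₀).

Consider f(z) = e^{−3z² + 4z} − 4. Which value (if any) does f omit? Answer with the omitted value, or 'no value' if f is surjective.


Little Picard bounds the complement of f(ℂ) to at most one point.
The exponent g(z) = −3z² + 4z is a nonconstant polynomial, hence surjective onto ℂ. So e^{g(z)} takes every value in {e^w : w ∈ ℂ} = ℂ ∖ {0}. Adding -4 shifts the range to ℂ ∖ {-4}. f omits exactly -4.

Omitted value: -4.


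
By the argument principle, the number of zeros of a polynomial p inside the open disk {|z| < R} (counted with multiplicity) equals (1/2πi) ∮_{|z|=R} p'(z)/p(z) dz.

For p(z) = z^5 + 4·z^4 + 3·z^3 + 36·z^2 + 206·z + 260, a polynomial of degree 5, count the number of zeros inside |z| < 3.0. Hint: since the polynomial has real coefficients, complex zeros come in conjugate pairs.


The zeros of p are: (-3 + 1i), (-3 - 1i), -2, (2 + 3i), (2 - 3i).
Their magnitudes are: 3.162, 3.162, 2, 3.606, 3.606.
Zeros with |z| < R = 3.0: -2.
Count = 1.
By the argument principle, (1/2πi) ∮_{|z|=R} p'(z)/p(z) dz equals exactly this count.

Number of zeros inside |z| < 3.0: 1.


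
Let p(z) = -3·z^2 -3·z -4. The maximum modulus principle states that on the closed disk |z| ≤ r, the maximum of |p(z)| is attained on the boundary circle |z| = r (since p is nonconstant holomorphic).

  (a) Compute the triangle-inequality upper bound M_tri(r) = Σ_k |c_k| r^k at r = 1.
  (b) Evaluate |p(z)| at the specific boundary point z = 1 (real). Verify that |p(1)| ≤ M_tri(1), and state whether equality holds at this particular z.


Coefficients: c_0 = -4, c_1 = -3, c_2 = -3. Radius r = 1.
Part (a). Triangle bound: M_tri(r) = Σ_k |c_k| r^k
  = |-4|·1^0 + |-3|·1^1 + |-3|·1^2
  = 4 + 3 + 3 = 10.
This bounds M(r) := max_{|z|=r} |p(z)| from above; equality holds iff all terms c_k z^k can be made to align in phase at a single z on |z|=r.
Part (b). At z = 1 (real, on the circle |z| = r):
  p(1) = (-4)·1^0 + (-3)·1^1 + (-3)·1^2 = -10.
  |p(1)| = 10.
Since all nonzero coefficients share the same sign, |p(1)| = 10 = M_tri(1); the triangle bound is attained at z = 1, so in fact M(r) = 10.

M_tri(1) = 10; |p(1)| = 10; equality at z=1: yes.


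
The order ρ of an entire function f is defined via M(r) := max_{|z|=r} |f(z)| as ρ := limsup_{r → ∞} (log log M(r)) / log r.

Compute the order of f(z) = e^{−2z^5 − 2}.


|e^{−2z^5 − 2}| = e^{Re(-2·z^5) + -2} ≤ e^{2|z|^5 + -2} = e^{2r^5 + -2} on |z| = r, so ρ ≤ 5. Choosing z on |z|=r so that -2·z^5 is real positive (always possible by picking arg z appropriately) gives |f(z)| = e^{2r^5 + -2}, matching the bound. The additive constant -2 does not affect log log M(r) ~ 5·log r. Hence ρ = 5.
Therefore ρ = 5.

Order ρ = 5.


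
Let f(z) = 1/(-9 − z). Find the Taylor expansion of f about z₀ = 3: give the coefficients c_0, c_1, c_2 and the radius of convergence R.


Let w = z − z₀, so z = z₀ + w.
Then -9 − z = -9 − (z₀ + w) = (-9 − z₀) − w = -12 − w.
f(z) = 1/(-12 − w) = (1/(-12)) · 1/(1 − w/(-12)) = Σ_{n≥0} w^n / (-12)^(n+1).
So c_n = 1/(-12)^(n+1):
  c_0 = 1/(-12)^1 = -1/12.
  c_1 = 1/(-12)^2 = 1/144.
  c_2 = 1/(-12)^3 = -1/1728.
The series is valid for |w/d| < 1, i.e. |z − z₀| < |d|.
Radius of convergence: R = |-9 − z₀| = |-12| = 12 (distance from z₀ to the singularity z = -9).

c_0 = -1/12, c_1 = 1/144, c_2 = -1/1728; R = 12.


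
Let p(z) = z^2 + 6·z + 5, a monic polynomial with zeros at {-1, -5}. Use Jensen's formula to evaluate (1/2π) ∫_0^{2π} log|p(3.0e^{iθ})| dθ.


Zeros: -5, -1; r = 3.0.
Inside |z| < r: -1. Outside (|z| ≥ r): -5.
p(0) = 5, so log|p(0)| = log(5) = 1.6094.
Apply Jensen: I(r) = log|p(0)| + Σ_k log(r/|z_k|), summed over zeros inside |z| < r.
  log(r/|z_k|) for z_k = -1: log(3.0/1) = 1.0986
  Outside zeros (-5) contribute nothing to the Jensen sum.
Sum over inside zeros: 1.0986.
I(r) = log|p(0)| + (inside sum) = 1.6094 + 1.0986 = 2.7081.
Note: since some zeros are outside |z| ≤ r, the simplified n·log(r) form does NOT apply — only the inside zeros contribute.

I(r) ≈ 2.7081.


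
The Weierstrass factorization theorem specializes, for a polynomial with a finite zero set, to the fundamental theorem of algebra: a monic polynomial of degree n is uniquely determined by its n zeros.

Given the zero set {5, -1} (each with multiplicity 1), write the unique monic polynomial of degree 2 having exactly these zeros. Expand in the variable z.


The polynomial is p(z) = ∏_{α ∈ S} (z − α), where S = {5, -1}.
Expanding the product yields: p(z) = z^2 -4·z -5.
The resulting polynomial has degree 2 and real coefficients as required.

p(z) = z^2 -4·z -5.


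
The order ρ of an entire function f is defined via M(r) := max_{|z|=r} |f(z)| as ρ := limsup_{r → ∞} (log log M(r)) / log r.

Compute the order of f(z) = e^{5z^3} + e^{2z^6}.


Each summand is entire of order 3 and 6 respectively (as in the single-exponential case). The order of a sum is at most the max of the orders, so ρ ≤ 6. For the lower bound: on |z|=r choose arg z so that 2z^6 is real positive; then |e^{2z^6}| = e^{2r^6} while |e^{5z^3}| ≤ e^{5r^3} = o(e^{2r^6}). So |f| ≥ e^{2r^6}(1 − o(1)) and ρ ≥ 6. Hence ρ = max(3, 6) = 6.
Therefore ρ = 6.

Order ρ = 6.


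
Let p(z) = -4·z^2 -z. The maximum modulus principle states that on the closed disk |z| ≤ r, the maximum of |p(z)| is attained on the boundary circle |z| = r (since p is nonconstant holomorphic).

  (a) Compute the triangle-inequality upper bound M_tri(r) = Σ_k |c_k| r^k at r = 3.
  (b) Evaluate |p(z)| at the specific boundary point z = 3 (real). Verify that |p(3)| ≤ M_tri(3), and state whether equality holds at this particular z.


Coefficients: c_0 = 0, c_1 = -1, c_2 = -4. Radius r = 3.
Part (a). Triangle bound: M_tri(r) = Σ_k |c_k| r^k
  = |0|·3^0 + |-1|·3^1 + |-4|·3^2
  = 0 + 3 + 36 = 39.
This bounds M(r) := max_{|z|=r} |p(z)| from above; equality holds iff all terms c_k z^k can be made to align in phase at a single z on |z|=r.
Part (b). At z = 3 (real, on the circle |z| = r):
  p(3) = (0)·3^0 + (-1)·3^1 + (-4)·3^2 = -39.
  |p(3)| = 39.
Since all nonzero coefficients share the same sign, |p(3)| = 39 = M_tri(3); the triangle bound is attained at z = 3, so in fact M(r) = 39.

M_tri(3) = 39; |p(3)| = 39; equality at z=3: yes.


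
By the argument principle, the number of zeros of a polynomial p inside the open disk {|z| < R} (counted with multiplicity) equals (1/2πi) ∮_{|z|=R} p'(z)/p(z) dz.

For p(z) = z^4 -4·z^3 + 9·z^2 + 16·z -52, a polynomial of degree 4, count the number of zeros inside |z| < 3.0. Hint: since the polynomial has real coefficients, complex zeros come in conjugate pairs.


The zeros of p are: (2 + 3i), (2 - 3i), -2, 2.
Their magnitudes are: 3.606, 3.606, 2, 2.
Zeros with |z| < R = 3.0: -2, 2.
Count = 2.
By the argument principle, (1/2πi) ∮_{|z|=R} p'(z)/p(z) dz equals exactly this count.

Number of zeros inside |z| < 3.0: 2.


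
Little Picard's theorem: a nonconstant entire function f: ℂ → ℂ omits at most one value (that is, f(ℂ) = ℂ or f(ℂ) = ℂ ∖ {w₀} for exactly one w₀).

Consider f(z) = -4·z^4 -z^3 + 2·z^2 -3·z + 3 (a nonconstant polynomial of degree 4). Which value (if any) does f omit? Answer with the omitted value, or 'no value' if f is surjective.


Little Picard bounds the complement of f(ℂ) to at most one point.
For every w ∈ ℂ, the equation p(z) − w = 0 is a nonconstant polynomial in z and hence has at least one root by the fundamental theorem of algebra. So p is surjective onto ℂ, omitting no value.

Omitted value: no value.


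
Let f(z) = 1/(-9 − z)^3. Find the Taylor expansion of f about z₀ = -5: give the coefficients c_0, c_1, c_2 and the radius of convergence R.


Let w = z − z₀, so z = z₀ + w.
Then -9 − z = -9 − (z₀ + w) = (-9 − z₀) − w = -4 − w.
f(z) = 1/(-4 − w)^3 = (1/(-4)^3) · (1 − w/(-4))^{−3}.
By the binomial series (1−u)^{−3} = Σ_{n≥0} C(n+2, 2) u^n for |u|<1, with u = w/(-4):
  c_n = C(n+2, 2) / (-4)^(n+3).
  c_0 = 1/(-4)^3 = -1/64.
  c_1 = 3/(-4)^4 = 3/256.
  c_2 = 6/(-4)^5 = -3/512.
The series is valid for |w/d| < 1, i.e. |z − z₀| < |d|.
Radius of convergence: R = |-9 − z₀| = |-4| = 4 (distance from z₀ to the singularity z = -9).

c_0 = -1/64, c_1 = 3/256, c_2 = -3/512; R = 4.


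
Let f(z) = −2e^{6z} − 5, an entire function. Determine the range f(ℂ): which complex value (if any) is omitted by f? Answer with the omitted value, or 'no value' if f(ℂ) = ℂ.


Little Picard bounds the complement of f(ℂ) to at most one point.
e^{6z} is never zero on ℂ, so -2·e^{6z} takes every value in ℂ ∖ {0}. Adding -5 shifts the range to ℂ ∖ {-5}. Thus f omits exactly the value -5.

Omitted value: -5.


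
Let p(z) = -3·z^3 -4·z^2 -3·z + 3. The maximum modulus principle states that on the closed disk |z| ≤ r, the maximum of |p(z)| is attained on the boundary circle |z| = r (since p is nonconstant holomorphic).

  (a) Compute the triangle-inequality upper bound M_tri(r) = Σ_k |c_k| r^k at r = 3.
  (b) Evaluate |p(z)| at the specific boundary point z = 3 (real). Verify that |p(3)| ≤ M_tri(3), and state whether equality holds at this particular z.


Coefficients: c_0 = 3, c_1 = -3, c_2 = -4, c_3 = -3. Radius r = 3.
Part (a). Triangle bound: M_tri(r) = Σ_k |c_k| r^k
  = |3|·3^0 + |-3|·3^1 + |-4|·3^2 + |-3|·3^3
  = 3 + 9 + 36 + 81 = 129.
This bounds M(r) := max_{|z|=r} |p(z)| from above; equality holds iff all terms c_k z^k can be made to align in phase at a single z on |z|=r.
Part (b). At z = 3 (real, on the circle |z| = r):
  p(3) = (3)·3^0 + (-3)·3^1 + (-4)·3^2 + (-3)·3^3 = -123.
  |p(3)| = 123.
Check: |p(3)| = 123 ≤ 129 = M_tri(3). ✓ Equality does not hold at z = 3 (the coefficients have mixed signs, so the terms do not all align in phase there).

M_tri(3) = 129; |p(3)| = 123; equality at z=3: no.


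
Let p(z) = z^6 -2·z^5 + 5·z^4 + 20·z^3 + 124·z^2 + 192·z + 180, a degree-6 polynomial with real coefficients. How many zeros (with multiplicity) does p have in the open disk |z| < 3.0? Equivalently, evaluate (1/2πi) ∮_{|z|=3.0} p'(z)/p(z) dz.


The zeros of p are: (3 + 3i), (3 - 3i), (-1 + 1i), (-1 - 1i), (-1 + 2i), (-1 - 2i).
Their magnitudes are: 4.243, 4.243, 1.414, 1.414, 2.236, 2.236.
Zeros with |z| < R = 3.0: (-1 + 1i), (-1 - 1i), (-1 + 2i), (-1 - 2i).
Count = 4.
By the argument principle, (1/2πi) ∮_{|z|=R} p'(z)/p(z) dz equals exactly this count.

Number of zeros inside |z| < 3.0: 4.


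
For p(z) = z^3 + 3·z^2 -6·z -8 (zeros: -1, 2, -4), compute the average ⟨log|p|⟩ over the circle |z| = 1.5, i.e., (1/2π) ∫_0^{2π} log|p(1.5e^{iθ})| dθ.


Zeros: -4, -1, 2; r = 1.5.
Inside |z| < r: -1. Outside (|z| ≥ r): -4, 2.
p(0) = -8, so log|p(0)| = log(8) = 2.0794.
Apply Jensen: I(r) = log|p(0)| + Σ_k log(r/|z_k|), summed over zeros inside |z| < r.
  log(r/|z_k|) for z_k = -1: log(1.5/1) = 0.4055
  Outside zeros (-4, 2) contribute nothing to the Jensen sum.
Sum over inside zeros: 0.4055.
I(r) = log|p(0)| + (inside sum) = 2.0794 + 0.4055 = 2.4849.
Note: since some zeros are outside |z| ≤ r, the simplified n·log(r) form does NOT apply — only the inside zeros contribute.

I(r) ≈ 2.4849.


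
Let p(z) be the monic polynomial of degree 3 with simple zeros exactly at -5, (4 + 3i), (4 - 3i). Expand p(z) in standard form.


The polynomial is p(z) = ∏_{α ∈ S} (z − α), where S = {-5, (4 + 3i), (4 - 3i)}.
Expanding the product yields: p(z) = z^3 -3·z^2 -15·z + 125.
Note conjugate pairs combine to real quadratics: (z − (4+3i))(z − (4−3i)) = z² − 8z + 25.
The resulting polynomial has degree 3 and real coefficients as required.

p(z) = z^3 -3·z^2 -15·z + 125.


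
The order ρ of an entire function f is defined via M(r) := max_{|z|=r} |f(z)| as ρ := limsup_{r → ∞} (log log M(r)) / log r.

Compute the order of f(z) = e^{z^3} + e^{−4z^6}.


Each summand is entire of order 3 and 6 respectively (as in the single-exponential case). The order of a sum is at most the max of the orders, so ρ ≤ 6. For the lower bound: on |z|=r choose arg z so that -4z^6 is real positive; then |e^{-4z^6}| = e^{4r^6} while |e^{1z^3}| ≤ e^{1r^3} = o(e^{4r^6}). So |f| ≥ e^{4r^6}(1 − o(1)) and ρ ≥ 6. Hence ρ = max(3, 6) = 6.
Therefore ρ = 6.

Order ρ = 6.


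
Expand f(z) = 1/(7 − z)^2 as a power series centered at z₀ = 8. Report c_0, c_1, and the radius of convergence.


Let w = z − z₀, so z = z₀ + w.
Then 7 − z = 7 − (z₀ + w) = (7 − z₀) − w = -1 − w.
f(z) = 1/(-1 − w)^2 = (1/(-1)^2) · (1 − w/(-1))^{−2}.
By the binomial series (1−u)^{−2} = Σ_{n≥0} C(n+1, 1) u^n for |u|<1, with u = w/(-1):
  c_n = C(n+1, 1) / (-1)^(n+2).
  c_0 = 1/(-1)^2 = 1.
  c_1 = 2/(-1)^3 = -2.
The series is valid for |w/d| < 1, i.e. |z − z₀| < |d|.
Radius of convergence: R = |7 − z₀| = |-1| = 1 (distance from z₀ to the singularity z = 7).

c_0 = 1, c_1 = -2; R = 1.


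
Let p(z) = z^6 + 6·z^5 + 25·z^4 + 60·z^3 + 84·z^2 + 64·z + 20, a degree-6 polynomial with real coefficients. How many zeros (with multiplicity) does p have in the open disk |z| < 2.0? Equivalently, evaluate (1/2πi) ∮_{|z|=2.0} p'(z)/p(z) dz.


The zeros of p are: (-1 + 3i), (-1 - 3i), -1, (-1 + 1i), (-1 - 1i), -1.
Their magnitudes are: 3.162, 3.162, 1, 1.414, 1.414, 1.
Zeros with |z| < R = 2.0: -1, (-1 + 1i), (-1 - 1i), -1.
Count = 4.
By the argument principle, (1/2πi) ∮_{|z|=R} p'(z)/p(z) dz equals exactly this count.

Number of zeros inside |z| < 2.0: 4.
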